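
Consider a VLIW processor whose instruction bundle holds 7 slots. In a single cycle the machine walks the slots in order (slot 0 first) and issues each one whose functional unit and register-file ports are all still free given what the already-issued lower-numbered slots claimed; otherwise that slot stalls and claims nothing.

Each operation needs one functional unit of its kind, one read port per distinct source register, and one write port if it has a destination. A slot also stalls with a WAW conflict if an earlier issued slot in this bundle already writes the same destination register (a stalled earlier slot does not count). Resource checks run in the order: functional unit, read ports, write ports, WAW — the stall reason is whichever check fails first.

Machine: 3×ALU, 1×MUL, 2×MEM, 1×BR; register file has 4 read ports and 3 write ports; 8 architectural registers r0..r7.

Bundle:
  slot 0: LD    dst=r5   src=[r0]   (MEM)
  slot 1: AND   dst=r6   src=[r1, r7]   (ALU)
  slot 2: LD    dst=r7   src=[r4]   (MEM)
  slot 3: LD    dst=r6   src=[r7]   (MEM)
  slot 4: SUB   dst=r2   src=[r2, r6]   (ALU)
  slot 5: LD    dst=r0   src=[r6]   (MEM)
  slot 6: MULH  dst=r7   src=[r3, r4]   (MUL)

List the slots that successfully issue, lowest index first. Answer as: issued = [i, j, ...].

[0] MEM needs rd=1 wr=1: ok; after: ALU=3 MUL=1 MEM=1 BR=1, R=3, W=2
[1] ALU needs rd=2 wr=1: ok; after: ALU=2 MUL=1 MEM=1 BR=1, R=1, W=1
[2] MEM needs rd=1 wr=1: ok; after: ALU=2 MUL=1 MEM=0 BR=1, R=0, W=0
[3] MEM needs rd=1 wr=1: FU; after: ALU=2 MUL=1 MEM=0 BR=1, R=0, W=0
[4] ALU needs rd=2 wr=1: RD_PORT; after: ALU=2 MUL=1 MEM=0 BR=1, R=0, W=0
[5] MEM needs rd=1 wr=1: FU; after: ALU=2 MUL=1 MEM=0 BR=1, R=0, W=0
[6] MUL needs rd=2 wr=1: RD_PORT; after: ALU=2 MUL=1 MEM=0 BR=1, R=0, W=0

issued = [0, 1, 2]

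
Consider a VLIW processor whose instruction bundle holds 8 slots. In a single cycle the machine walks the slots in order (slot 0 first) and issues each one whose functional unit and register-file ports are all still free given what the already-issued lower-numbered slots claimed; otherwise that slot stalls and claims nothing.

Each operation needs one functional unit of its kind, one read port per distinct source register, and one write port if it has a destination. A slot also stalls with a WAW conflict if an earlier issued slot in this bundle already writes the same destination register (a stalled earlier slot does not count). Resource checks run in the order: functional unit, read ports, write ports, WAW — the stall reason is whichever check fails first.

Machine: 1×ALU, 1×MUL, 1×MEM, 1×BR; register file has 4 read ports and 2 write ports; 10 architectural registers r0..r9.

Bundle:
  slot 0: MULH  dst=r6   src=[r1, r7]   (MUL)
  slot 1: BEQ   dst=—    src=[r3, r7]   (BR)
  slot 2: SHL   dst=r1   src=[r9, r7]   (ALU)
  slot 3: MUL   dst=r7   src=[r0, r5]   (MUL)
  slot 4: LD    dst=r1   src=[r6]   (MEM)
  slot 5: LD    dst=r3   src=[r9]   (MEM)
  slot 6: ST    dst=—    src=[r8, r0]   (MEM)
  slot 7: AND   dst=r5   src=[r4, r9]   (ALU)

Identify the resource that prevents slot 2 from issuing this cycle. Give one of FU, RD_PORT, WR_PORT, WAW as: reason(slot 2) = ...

  0. MUL→r6 ⇒ go  {1A/0Mu/1Ld/1B | 2r 1w}
  1. BR ⇒ go  {1A/0Mu/1Ld/0B | 0r 1w}
  2. ALU→r1 ⇒ no(RD_PORT)  {1A/0Mu/1Ld/0B | 0r 1w}
  3. MUL→r7 ⇒ no(FU)  {1A/0Mu/1Ld/0B | 0r 1w}
  4. MEM→r1 ⇒ no(RD_PORT)  {1A/0Mu/1Ld/0B | 0r 1w}
  5. MEM→r3 ⇒ no(RD_PORT)  {1A/0Mu/1Ld/0B | 0r 1w}
  6. MEM ⇒ no(RD_PORT)  {1A/0Mu/1Ld/0B | 0r 1w}
  7. ALU→r5 ⇒ no(RD_PORT)  {1A/0Mu/1Ld/0B | 0r 1w}

reason(slot 2) = RD_PORT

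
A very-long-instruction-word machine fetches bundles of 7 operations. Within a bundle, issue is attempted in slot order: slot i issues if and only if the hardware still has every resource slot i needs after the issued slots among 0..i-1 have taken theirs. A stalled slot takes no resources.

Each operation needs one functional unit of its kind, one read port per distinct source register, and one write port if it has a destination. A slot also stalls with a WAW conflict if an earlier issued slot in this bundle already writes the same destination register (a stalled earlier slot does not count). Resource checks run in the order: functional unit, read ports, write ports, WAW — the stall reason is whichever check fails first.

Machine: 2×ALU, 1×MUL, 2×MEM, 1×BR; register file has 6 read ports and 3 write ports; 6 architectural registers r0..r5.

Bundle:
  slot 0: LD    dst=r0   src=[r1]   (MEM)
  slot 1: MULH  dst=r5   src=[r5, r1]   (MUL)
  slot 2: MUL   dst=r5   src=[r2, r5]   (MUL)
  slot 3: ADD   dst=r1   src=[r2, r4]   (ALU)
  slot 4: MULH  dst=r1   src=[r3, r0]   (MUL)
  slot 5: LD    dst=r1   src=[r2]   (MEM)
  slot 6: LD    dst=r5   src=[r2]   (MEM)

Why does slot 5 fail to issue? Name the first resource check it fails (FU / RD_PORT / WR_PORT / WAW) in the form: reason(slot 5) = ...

reason(slot 5) = WR_PORT

#0 MEM src=r1 dispatched  <A:2 Mu:1 Ld:1 B:1 rd:5 wr:2>
#1 MUL src=r5,r1 dispatched  <A:2 Mu:0 Ld:1 B:1 rd:3 wr:1>
#2 MUL src=r2,r5 held:FU  <A:2 Mu:0 Ld:1 B:1 rd:3 wr:1>
#3 ALU src=r2,r4 dispatched  <A:1 Mu:0 Ld:1 B:1 rd:1 wr:0>
#4 MUL src=r3,r0 held:FU  <A:1 Mu:0 Ld:1 B:1 rd:1 wr:0>
#5 MEM src=r2 held:WR_PORT  <A:1 Mu:0 Ld:1 B:1 rd:1 wr:0>
#6 MEM src=r2 held:WR_PORT  <A:1 Mu:0 Ld:1 B:1 rd:1 wr:0>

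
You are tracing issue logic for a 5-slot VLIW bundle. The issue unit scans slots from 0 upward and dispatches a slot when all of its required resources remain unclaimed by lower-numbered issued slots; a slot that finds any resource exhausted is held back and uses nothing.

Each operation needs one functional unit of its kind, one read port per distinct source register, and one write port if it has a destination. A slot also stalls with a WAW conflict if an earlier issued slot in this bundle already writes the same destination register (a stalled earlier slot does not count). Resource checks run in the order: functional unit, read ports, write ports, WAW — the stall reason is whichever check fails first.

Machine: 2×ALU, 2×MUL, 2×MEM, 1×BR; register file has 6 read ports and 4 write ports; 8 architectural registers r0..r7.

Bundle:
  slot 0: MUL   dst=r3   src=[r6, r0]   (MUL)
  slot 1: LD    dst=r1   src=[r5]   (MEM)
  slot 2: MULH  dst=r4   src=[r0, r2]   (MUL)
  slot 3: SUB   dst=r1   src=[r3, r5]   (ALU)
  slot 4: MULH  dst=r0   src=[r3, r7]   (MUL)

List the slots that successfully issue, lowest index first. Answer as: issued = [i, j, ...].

issued = [0, 1, 2]

slot 0 (MUL): ISSUE — free A2,Mu1,Ld2,B1 rp4 wp3
slot 1 (MEM): ISSUE — free A2,Mu1,Ld1,B1 rp3 wp2
slot 2 (MUL): ISSUE — free A2,Mu0,Ld1,B1 rp1 wp1
slot 3 (ALU): stall RD_PORT — free A2,Mu0,Ld1,B1 rp1 wp1
slot 4 (MUL): stall FU — free A2,Mu0,Ld1,B1 rp1 wp1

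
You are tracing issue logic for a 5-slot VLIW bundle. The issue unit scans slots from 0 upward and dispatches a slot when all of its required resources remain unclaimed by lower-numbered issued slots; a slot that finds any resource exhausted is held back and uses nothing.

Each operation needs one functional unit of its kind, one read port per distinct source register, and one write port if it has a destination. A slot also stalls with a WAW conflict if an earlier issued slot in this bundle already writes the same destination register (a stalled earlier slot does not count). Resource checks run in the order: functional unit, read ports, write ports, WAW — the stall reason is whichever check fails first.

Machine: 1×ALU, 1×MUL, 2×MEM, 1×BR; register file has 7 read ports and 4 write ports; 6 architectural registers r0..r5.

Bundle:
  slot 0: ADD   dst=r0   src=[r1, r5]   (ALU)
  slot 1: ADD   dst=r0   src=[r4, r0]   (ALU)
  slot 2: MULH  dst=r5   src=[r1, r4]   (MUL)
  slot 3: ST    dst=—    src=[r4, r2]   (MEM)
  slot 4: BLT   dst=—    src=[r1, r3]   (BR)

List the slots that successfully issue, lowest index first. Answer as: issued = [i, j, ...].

  0. ALU→r0 ⇒ go  {0A/1Mu/2Ld/1B | 5r 3w}
  1. ALU→r0 ⇒ no(FU)  {0A/1Mu/2Ld/1B | 5r 3w}
  2. MUL→r5 ⇒ go  {0A/0Mu/2Ld/1B | 3r 2w}
  3. MEM ⇒ go  {0A/0Mu/1Ld/1B | 1r 2w}
  4. BR ⇒ no(RD_PORT)  {0A/0Mu/1Ld/1B | 1r 2w}

issued = [0, 2, 3]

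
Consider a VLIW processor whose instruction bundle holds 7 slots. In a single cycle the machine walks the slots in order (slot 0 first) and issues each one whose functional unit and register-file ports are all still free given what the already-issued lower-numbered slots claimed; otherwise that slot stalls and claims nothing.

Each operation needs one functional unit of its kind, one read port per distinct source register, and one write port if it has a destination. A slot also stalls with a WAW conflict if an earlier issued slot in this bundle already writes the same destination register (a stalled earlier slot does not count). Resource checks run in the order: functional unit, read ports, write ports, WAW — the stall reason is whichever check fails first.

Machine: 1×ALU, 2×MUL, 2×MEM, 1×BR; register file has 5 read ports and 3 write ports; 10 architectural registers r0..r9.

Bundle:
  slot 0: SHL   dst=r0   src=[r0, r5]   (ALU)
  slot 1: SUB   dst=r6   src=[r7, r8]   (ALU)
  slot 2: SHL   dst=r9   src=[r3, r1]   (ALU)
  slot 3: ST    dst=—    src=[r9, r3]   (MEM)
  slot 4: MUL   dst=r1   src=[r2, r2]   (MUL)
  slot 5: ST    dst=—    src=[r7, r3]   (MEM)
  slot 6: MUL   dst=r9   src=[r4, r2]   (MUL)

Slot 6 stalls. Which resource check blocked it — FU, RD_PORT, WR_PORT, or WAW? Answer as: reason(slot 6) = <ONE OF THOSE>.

[0] ALU needs rd=2 wr=1: ok; after: ALU=0 MUL=2 MEM=2 BR=1, R=3, W=2
[1] ALU needs rd=2 wr=1: FU; after: ALU=0 MUL=2 MEM=2 BR=1, R=3, W=2
[2] ALU needs rd=2 wr=1: FU; after: ALU=0 MUL=2 MEM=2 BR=1, R=3, W=2
[3] MEM needs rd=2 wr=0: ok; after: ALU=0 MUL=2 MEM=1 BR=1, R=1, W=2
[4] MUL needs rd=1 wr=1: ok; after: ALU=0 MUL=1 MEM=1 BR=1, R=0, W=1
[5] MEM needs rd=2 wr=0: RD_PORT; after: ALU=0 MUL=1 MEM=1 BR=1, R=0, W=1
[6] MUL needs rd=2 wr=1: RD_PORT; after: ALU=0 MUL=1 MEM=1 BR=1, R=0, W=1

reason(slot 6) = RD_PORT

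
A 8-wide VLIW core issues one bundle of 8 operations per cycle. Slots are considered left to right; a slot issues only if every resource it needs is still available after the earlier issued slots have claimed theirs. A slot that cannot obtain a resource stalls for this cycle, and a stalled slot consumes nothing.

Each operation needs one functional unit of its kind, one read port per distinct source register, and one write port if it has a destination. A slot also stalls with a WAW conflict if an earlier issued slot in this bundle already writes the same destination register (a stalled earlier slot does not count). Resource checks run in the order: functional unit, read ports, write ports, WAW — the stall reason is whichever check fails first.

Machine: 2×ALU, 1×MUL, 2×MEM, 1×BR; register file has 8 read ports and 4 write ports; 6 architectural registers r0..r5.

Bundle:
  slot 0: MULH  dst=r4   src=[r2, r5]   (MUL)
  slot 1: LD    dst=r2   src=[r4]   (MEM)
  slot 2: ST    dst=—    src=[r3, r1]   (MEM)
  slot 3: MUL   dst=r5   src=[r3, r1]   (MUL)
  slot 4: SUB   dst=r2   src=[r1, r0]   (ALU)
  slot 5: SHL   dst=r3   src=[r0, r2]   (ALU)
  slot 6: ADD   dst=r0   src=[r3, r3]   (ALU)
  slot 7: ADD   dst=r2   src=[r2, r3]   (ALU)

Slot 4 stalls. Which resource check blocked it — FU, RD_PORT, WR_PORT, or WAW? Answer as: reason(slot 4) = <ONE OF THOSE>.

reason(slot 4) = WAW

(0) want 1×MUL +2rd +1wr — yes → AL2|MU0|ME2|BR1|rd6|wr3
(1) want 1×MEM +1rd +1wr — yes → AL2|MU0|ME1|BR1|rd5|wr2
(2) want 1×MEM +2rd +0wr — yes → AL2|MU0|ME0|BR1|rd3|wr2
(3) want 1×MUL +2rd +1wr — FU → AL2|MU0|ME0|BR1|rd3|wr2
(4) want 1×ALU +2rd +1wr — WAW → AL2|MU0|ME0|BR1|rd3|wr2
(5) want 1×ALU +2rd +1wr — yes → AL1|MU0|ME0|BR1|rd1|wr1
(6) want 1×ALU +1rd +1wr — yes → AL0|MU0|ME0|BR1|rd0|wr0
(7) want 1×ALU +2rd +1wr — FU → AL0|MU0|ME0|BR1|rd0|wr0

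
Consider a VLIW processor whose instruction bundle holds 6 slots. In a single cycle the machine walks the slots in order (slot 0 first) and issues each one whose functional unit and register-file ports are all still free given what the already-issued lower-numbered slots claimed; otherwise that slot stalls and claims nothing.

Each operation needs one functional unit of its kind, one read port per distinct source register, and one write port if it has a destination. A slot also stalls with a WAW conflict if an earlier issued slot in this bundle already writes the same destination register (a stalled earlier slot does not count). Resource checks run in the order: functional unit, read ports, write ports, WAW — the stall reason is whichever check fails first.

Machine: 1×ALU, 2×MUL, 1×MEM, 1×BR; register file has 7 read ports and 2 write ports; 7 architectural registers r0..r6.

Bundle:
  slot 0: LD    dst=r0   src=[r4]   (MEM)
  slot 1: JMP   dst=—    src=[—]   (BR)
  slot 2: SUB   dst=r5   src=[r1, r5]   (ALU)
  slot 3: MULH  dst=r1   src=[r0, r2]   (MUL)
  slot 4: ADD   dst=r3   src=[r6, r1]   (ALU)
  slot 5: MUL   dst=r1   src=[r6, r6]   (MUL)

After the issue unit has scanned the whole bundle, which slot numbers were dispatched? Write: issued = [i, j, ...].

slot 0 (MEM): ISSUE — free A1,Mu2,Ld0,B1 rp6 wp1
slot 1 (BR): ISSUE — free A1,Mu2,Ld0,B0 rp6 wp1
slot 2 (ALU): ISSUE — free A0,Mu2,Ld0,B0 rp4 wp0
slot 3 (MUL): stall WR_PORT — free A0,Mu2,Ld0,B0 rp4 wp0
slot 4 (ALU): stall FU — free A0,Mu2,Ld0,B0 rp4 wp0
slot 5 (MUL): stall WR_PORT — free A0,Mu2,Ld0,B0 rp4 wp0

issued = [0, 1, 2]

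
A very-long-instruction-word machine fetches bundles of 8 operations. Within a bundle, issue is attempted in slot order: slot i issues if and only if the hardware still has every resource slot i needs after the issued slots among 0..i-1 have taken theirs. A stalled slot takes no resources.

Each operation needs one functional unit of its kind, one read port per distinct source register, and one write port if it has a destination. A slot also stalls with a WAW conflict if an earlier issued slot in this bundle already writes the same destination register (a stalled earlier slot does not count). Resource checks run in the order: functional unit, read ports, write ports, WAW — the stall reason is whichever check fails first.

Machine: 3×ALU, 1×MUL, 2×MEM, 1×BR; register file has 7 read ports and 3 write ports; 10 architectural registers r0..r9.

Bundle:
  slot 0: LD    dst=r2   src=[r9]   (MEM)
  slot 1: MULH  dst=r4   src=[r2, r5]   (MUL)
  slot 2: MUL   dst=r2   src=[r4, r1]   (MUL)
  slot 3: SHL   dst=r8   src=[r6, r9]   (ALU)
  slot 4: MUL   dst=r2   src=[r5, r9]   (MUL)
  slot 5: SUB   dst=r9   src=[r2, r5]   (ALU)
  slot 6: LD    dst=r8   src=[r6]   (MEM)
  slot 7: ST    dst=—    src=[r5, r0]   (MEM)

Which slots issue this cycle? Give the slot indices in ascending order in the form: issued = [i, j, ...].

issued = [0, 1, 3, 7]

slot 0 (MEM): ISSUE — free A3,Mu1,Ld1,B1 rp6 wp2
slot 1 (MUL): ISSUE — free A3,Mu0,Ld1,B1 rp4 wp1
slot 2 (MUL): stall FU — free A3,Mu0,Ld1,B1 rp4 wp1
slot 3 (ALU): ISSUE — free A2,Mu0,Ld1,B1 rp2 wp0
slot 4 (MUL): stall FU — free A2,Mu0,Ld1,B1 rp2 wp0
slot 5 (ALU): stall WR_PORT — free A2,Mu0,Ld1,B1 rp2 wp0
slot 6 (MEM): stall WR_PORT — free A2,Mu0,Ld1,B1 rp2 wp0
slot 7 (MEM): ISSUE — free A2,Mu0,Ld0,B1 rp0 wp0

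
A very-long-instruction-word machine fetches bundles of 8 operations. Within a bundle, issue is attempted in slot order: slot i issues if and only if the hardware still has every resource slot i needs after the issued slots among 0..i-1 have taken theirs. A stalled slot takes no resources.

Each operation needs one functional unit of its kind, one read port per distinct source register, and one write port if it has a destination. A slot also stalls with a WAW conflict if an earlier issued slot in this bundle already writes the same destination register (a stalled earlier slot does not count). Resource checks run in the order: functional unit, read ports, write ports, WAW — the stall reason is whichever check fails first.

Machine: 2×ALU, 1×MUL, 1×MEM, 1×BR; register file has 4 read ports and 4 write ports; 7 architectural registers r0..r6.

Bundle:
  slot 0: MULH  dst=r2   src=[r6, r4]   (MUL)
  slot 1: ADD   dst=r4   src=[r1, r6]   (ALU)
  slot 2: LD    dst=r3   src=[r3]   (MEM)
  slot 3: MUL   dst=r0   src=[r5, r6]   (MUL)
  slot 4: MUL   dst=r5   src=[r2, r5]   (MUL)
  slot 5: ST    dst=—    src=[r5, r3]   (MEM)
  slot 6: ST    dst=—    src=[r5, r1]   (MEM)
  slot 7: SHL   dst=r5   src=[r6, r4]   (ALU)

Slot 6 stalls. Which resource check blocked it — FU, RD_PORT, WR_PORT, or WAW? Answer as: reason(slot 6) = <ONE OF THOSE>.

reason(slot 6) = RD_PORT

(0) want 1×MUL +2rd +1wr — yes → AL2|MU0|ME1|BR1|rd2|wr3
(1) want 1×ALU +2rd +1wr — yes → AL1|MU0|ME1|BR1|rd0|wr2
(2) want 1×MEM +1rd +1wr — RD_PORT → AL1|MU0|ME1|BR1|rd0|wr2
(3) want 1×MUL +2rd +1wr — FU → AL1|MU0|ME1|BR1|rd0|wr2
(4) want 1×MUL +2rd +1wr — FU → AL1|MU0|ME1|BR1|rd0|wr2
(5) want 1×MEM +2rd +0wr — RD_PORT → AL1|MU0|ME1|BR1|rd0|wr2
(6) want 1×MEM +2rd +0wr — RD_PORT → AL1|MU0|ME1|BR1|rd0|wr2
(7) want 1×ALU +2rd +1wr — RD_PORT → AL1|MU0|ME1|BR1|rd0|wr2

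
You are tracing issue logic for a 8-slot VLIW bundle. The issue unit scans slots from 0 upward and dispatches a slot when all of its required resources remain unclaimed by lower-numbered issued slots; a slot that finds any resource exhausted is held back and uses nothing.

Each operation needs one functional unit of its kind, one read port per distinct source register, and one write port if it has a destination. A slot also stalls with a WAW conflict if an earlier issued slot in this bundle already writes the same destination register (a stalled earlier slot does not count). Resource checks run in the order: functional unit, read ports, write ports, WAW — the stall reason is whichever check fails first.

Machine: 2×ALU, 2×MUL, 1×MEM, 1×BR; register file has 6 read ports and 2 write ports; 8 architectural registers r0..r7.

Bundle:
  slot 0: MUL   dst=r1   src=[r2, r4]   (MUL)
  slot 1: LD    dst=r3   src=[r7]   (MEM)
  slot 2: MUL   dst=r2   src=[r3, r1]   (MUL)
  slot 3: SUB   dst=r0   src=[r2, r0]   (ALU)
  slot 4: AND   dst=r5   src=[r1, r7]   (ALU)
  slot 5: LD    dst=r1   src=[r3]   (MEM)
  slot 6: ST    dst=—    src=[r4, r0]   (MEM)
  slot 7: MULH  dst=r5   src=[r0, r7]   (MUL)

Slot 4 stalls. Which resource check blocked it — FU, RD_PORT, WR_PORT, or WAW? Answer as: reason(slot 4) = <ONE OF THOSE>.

reason(slot 4) = WR_PORT

[0] MUL needs rd=2 wr=1: ok; after: ALU=2 MUL=1 MEM=1 BR=1, R=4, W=1
[1] MEM needs rd=1 wr=1: ok; after: ALU=2 MUL=1 MEM=0 BR=1, R=3, W=0
[2] MUL needs rd=2 wr=1: WR_PORT; after: ALU=2 MUL=1 MEM=0 BR=1, R=3, W=0
[3] ALU needs rd=2 wr=1: WR_PORT; after: ALU=2 MUL=1 MEM=0 BR=1, R=3, W=0
[4] ALU needs rd=2 wr=1: WR_PORT; after: ALU=2 MUL=1 MEM=0 BR=1, R=3, W=0
[5] MEM needs rd=1 wr=1: FU; after: ALU=2 MUL=1 MEM=0 BR=1, R=3, W=0
[6] MEM needs rd=2 wr=0: FU; after: ALU=2 MUL=1 MEM=0 BR=1, R=3, W=0
[7] MUL needs rd=2 wr=1: WR_PORT; after: ALU=2 MUL=1 MEM=0 BR=1, R=3, W=0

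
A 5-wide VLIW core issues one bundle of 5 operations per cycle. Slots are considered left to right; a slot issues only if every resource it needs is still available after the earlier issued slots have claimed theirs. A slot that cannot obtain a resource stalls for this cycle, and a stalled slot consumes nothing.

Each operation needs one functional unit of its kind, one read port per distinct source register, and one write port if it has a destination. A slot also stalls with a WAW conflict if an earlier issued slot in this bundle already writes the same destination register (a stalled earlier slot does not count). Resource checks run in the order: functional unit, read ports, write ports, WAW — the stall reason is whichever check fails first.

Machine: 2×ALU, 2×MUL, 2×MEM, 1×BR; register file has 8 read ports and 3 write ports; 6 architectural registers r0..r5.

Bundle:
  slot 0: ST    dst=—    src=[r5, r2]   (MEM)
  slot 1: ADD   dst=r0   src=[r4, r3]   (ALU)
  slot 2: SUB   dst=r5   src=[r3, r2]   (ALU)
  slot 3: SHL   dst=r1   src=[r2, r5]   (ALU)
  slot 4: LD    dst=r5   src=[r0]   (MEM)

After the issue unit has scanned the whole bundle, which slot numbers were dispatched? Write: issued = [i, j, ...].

issued = [0, 1, 2]

(0) want 1×MEM +2rd +0wr — yes → AL2|MU2|ME1|BR1|rd6|wr3
(1) want 1×ALU +2rd +1wr — yes → AL1|MU2|ME1|BR1|rd4|wr2
(2) want 1×ALU +2rd +1wr — yes → AL0|MU2|ME1|BR1|rd2|wr1
(3) want 1×ALU +2rd +1wr — FU → AL0|MU2|ME1|BR1|rd2|wr1
(4) want 1×MEM +1rd +1wr — WAW → AL0|MU2|ME1|BR1|rd2|wr1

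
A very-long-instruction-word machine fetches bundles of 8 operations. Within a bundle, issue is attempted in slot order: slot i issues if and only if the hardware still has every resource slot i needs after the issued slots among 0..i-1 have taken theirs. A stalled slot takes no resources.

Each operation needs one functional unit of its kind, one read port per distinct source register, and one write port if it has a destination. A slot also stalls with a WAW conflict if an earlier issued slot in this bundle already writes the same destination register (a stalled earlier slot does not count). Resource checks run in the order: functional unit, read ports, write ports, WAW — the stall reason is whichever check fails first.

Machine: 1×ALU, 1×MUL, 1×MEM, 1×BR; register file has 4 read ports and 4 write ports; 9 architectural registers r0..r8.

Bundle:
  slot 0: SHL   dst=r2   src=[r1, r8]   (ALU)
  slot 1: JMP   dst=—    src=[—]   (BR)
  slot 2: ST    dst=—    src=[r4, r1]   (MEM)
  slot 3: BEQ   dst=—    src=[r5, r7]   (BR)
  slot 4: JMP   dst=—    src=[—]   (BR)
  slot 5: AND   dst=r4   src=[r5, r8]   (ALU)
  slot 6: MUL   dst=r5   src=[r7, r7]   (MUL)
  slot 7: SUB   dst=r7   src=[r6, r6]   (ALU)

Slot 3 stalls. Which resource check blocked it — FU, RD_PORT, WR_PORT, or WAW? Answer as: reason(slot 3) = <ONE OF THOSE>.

reason(slot 3) = FU

  0. ALU→r2 ⇒ go  {0A/1Mu/1Ld/1B | 2r 3w}
  1. BR ⇒ go  {0A/1Mu/1Ld/0B | 2r 3w}
  2. MEM ⇒ go  {0A/1Mu/0Ld/0B | 0r 3w}
  3. BR ⇒ no(FU)  {0A/1Mu/0Ld/0B | 0r 3w}
  4. BR ⇒ no(FU)  {0A/1Mu/0Ld/0B | 0r 3w}
  5. ALU→r4 ⇒ no(FU)  {0A/1Mu/0Ld/0B | 0r 3w}
  6. MUL→r5 ⇒ no(RD_PORT)  {0A/1Mu/0Ld/0B | 0r 3w}
  7. ALU→r7 ⇒ no(FU)  {0A/1Mu/0Ld/0B | 0r 3w}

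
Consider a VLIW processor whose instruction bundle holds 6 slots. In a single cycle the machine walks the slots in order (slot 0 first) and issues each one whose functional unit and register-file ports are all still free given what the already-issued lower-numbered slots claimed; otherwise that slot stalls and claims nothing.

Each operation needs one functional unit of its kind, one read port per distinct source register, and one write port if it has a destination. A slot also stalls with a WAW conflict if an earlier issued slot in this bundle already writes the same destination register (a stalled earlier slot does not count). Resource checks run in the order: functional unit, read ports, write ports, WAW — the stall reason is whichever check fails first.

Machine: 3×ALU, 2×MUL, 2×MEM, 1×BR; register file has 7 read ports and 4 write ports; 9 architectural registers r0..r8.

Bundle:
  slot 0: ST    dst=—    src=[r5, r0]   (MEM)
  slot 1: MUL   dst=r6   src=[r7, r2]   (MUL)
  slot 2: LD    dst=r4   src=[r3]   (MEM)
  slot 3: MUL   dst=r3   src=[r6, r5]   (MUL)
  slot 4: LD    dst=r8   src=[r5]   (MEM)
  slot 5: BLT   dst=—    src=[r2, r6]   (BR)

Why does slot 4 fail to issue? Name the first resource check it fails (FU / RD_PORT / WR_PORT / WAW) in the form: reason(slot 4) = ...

  0. MEM ⇒ go  {3A/2Mu/1Ld/1B | 5r 4w}
  1. MUL→r6 ⇒ go  {3A/1Mu/1Ld/1B | 3r 3w}
  2. MEM→r4 ⇒ go  {3A/1Mu/0Ld/1B | 2r 2w}
  3. MUL→r3 ⇒ go  {3A/0Mu/0Ld/1B | 0r 1w}
  4. MEM→r8 ⇒ no(FU)  {3A/0Mu/0Ld/1B | 0r 1w}
  5. BR ⇒ no(RD_PORT)  {3A/0Mu/0Ld/1B | 0r 1w}

reason(slot 4) = FU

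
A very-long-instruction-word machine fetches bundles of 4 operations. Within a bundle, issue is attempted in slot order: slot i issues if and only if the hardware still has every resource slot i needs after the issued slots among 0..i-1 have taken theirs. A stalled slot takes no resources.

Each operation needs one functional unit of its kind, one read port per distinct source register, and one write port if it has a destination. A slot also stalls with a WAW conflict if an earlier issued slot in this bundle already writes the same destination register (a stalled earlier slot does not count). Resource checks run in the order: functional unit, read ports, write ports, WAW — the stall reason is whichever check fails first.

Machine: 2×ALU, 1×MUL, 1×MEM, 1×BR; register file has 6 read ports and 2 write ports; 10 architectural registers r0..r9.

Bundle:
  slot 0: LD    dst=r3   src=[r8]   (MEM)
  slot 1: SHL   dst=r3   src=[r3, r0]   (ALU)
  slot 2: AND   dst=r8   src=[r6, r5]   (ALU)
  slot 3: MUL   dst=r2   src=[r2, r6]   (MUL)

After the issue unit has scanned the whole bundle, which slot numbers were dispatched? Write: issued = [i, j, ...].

(0) want 1×MEM +1rd +1wr — yes → AL2|MU1|ME0|BR1|rd5|wr1
(1) want 1×ALU +2rd +1wr — WAW → AL2|MU1|ME0|BR1|rd5|wr1
(2) want 1×ALU +2rd +1wr — yes → AL1|MU1|ME0|BR1|rd3|wr0
(3) want 1×MUL +2rd +1wr — WR_PORT → AL1|MU1|ME0|BR1|rd3|wr0

issued = [0, 2]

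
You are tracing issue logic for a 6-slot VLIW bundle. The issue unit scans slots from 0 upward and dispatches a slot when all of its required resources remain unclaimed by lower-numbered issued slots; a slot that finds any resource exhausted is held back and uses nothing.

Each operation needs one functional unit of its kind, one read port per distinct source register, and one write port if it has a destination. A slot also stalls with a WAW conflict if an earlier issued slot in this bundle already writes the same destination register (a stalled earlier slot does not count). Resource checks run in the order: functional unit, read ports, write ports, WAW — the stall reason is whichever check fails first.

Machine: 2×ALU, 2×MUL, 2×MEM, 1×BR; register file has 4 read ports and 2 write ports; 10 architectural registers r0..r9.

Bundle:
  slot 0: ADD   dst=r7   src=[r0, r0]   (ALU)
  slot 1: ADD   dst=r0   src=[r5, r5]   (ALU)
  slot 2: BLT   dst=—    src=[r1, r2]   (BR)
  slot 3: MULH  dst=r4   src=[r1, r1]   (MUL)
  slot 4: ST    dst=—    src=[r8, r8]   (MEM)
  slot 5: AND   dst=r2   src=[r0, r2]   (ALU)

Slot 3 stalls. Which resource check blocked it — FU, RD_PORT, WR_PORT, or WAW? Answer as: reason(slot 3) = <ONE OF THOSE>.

reason(slot 3) = RD_PORT

  0. ALU→r7 ⇒ go  {1A/2Mu/2Ld/1B | 3r 1w}
  1. ALU→r0 ⇒ go  {0A/2Mu/2Ld/1B | 2r 0w}
  2. BR ⇒ go  {0A/2Mu/2Ld/0B | 0r 0w}
  3. MUL→r4 ⇒ no(RD_PORT)  {0A/2Mu/2Ld/0B | 0r 0w}
  4. MEM ⇒ no(RD_PORT)  {0A/2Mu/2Ld/0B | 0r 0w}
  5. ALU→r2 ⇒ no(FU)  {0A/2Mu/2Ld/0B | 0r 0w}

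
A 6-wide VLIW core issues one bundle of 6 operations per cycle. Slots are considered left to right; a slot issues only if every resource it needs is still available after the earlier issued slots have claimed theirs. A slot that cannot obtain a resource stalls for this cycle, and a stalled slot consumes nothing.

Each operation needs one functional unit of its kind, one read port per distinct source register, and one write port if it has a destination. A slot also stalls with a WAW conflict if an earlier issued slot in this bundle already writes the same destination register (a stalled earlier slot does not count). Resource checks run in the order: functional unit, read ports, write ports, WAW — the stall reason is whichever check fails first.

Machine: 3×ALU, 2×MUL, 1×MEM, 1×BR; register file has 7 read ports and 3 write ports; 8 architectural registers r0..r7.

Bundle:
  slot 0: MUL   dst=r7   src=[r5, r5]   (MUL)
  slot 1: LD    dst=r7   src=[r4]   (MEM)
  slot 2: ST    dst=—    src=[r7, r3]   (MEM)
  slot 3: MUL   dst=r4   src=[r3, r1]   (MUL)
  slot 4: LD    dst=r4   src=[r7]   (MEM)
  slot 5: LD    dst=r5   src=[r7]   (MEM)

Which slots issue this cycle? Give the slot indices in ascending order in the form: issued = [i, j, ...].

  0. MUL→r7 ⇒ go  {3A/1Mu/1Ld/1B | 6r 2w}
  1. MEM→r7 ⇒ no(WAW)  {3A/1Mu/1Ld/1B | 6r 2w}
  2. MEM ⇒ go  {3A/1Mu/0Ld/1B | 4r 2w}
  3. MUL→r4 ⇒ go  {3A/0Mu/0Ld/1B | 2r 1w}
  4. MEM→r4 ⇒ no(FU)  {3A/0Mu/0Ld/1B | 2r 1w}
  5. MEM→r5 ⇒ no(FU)  {3A/0Mu/0Ld/1B | 2r 1w}

issued = [0, 2, 3]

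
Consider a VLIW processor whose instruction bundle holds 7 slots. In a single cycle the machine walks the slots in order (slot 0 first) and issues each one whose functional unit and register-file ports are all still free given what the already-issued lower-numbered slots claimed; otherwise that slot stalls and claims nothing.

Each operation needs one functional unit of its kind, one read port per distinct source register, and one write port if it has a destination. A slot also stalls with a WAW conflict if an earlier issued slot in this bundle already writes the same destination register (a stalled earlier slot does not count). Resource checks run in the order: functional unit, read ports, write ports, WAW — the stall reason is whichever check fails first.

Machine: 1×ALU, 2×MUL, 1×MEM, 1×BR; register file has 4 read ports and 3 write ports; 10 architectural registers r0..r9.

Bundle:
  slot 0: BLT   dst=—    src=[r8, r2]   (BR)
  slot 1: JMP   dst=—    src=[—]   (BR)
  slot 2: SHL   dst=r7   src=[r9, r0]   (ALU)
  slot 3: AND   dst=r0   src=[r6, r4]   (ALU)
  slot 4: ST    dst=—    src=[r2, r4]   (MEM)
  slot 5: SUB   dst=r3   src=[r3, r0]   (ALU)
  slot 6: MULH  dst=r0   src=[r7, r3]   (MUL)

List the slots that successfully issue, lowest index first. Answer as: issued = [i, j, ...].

  0. BR ⇒ go  {1A/2Mu/1Ld/0B | 2r 3w}
  1. BR ⇒ no(FU)  {1A/2Mu/1Ld/0B | 2r 3w}
  2. ALU→r7 ⇒ go  {0A/2Mu/1Ld/0B | 0r 2w}
  3. ALU→r0 ⇒ no(FU)  {0A/2Mu/1Ld/0B | 0r 2w}
  4. MEM ⇒ no(RD_PORT)  {0A/2Mu/1Ld/0B | 0r 2w}
  5. ALU→r3 ⇒ no(FU)  {0A/2Mu/1Ld/0B | 0r 2w}
  6. MUL→r0 ⇒ no(RD_PORT)  {0A/2Mu/1Ld/0B | 0r 2w}

issued = [0, 2]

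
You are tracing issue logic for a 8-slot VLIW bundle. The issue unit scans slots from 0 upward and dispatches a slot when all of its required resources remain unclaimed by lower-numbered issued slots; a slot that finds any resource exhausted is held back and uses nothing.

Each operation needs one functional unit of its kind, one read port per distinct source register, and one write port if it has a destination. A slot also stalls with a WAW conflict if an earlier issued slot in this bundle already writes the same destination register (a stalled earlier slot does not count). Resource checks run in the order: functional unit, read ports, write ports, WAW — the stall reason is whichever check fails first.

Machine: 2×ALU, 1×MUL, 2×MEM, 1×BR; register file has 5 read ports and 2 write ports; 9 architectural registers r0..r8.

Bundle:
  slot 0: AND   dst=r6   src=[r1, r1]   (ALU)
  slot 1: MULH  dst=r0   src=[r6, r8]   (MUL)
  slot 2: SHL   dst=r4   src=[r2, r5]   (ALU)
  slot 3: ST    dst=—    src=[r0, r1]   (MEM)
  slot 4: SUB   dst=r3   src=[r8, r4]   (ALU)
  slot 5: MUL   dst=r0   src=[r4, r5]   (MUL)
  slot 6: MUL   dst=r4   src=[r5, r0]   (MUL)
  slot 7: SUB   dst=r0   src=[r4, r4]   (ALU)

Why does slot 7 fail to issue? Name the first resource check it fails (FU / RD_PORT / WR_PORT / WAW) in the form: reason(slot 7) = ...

reason(slot 7) = RD_PORT

  0. ALU→r6 ⇒ go  {1A/1Mu/2Ld/1B | 4r 1w}
  1. MUL→r0 ⇒ go  {1A/0Mu/2Ld/1B | 2r 0w}
  2. ALU→r4 ⇒ no(WR_PORT)  {1A/0Mu/2Ld/1B | 2r 0w}
  3. MEM ⇒ go  {1A/0Mu/1Ld/1B | 0r 0w}
  4. ALU→r3 ⇒ no(RD_PORT)  {1A/0Mu/1Ld/1B | 0r 0w}
  5. MUL→r0 ⇒ no(FU)  {1A/0Mu/1Ld/1B | 0r 0w}
  6. MUL→r4 ⇒ no(FU)  {1A/0Mu/1Ld/1B | 0r 0w}
  7. ALU→r0 ⇒ no(RD_PORT)  {1A/0Mu/1Ld/1B | 0r 0w}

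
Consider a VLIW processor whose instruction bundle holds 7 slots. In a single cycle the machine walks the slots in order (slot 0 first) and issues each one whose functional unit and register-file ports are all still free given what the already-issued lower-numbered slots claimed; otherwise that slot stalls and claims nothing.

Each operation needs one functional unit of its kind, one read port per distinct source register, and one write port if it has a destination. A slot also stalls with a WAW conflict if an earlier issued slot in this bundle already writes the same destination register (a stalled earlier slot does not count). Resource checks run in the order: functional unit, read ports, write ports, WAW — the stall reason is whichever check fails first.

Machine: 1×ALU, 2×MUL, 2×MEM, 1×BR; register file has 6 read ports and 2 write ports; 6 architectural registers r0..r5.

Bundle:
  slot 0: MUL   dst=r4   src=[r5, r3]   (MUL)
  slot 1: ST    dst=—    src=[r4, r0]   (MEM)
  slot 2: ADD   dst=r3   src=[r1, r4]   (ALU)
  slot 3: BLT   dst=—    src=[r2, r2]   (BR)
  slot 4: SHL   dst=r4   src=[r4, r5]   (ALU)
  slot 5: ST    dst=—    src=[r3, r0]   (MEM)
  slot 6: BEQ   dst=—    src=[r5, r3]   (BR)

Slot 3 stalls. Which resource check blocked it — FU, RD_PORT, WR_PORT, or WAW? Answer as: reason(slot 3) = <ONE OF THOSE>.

reason(slot 3) = RD_PORT

slot 0 (MUL): ISSUE — free A1,Mu1,Ld2,B1 rp4 wp1
slot 1 (MEM): ISSUE — free A1,Mu1,Ld1,B1 rp2 wp1
slot 2 (ALU): ISSUE — free A0,Mu1,Ld1,B1 rp0 wp0
slot 3 (BR): stall RD_PORT — free A0,Mu1,Ld1,B1 rp0 wp0
slot 4 (ALU): stall FU — free A0,Mu1,Ld1,B1 rp0 wp0
slot 5 (MEM): stall RD_PORT — free A0,Mu1,Ld1,B1 rp0 wp0
slot 6 (BR): stall RD_PORT — free A0,Mu1,Ld1,B1 rp0 wp0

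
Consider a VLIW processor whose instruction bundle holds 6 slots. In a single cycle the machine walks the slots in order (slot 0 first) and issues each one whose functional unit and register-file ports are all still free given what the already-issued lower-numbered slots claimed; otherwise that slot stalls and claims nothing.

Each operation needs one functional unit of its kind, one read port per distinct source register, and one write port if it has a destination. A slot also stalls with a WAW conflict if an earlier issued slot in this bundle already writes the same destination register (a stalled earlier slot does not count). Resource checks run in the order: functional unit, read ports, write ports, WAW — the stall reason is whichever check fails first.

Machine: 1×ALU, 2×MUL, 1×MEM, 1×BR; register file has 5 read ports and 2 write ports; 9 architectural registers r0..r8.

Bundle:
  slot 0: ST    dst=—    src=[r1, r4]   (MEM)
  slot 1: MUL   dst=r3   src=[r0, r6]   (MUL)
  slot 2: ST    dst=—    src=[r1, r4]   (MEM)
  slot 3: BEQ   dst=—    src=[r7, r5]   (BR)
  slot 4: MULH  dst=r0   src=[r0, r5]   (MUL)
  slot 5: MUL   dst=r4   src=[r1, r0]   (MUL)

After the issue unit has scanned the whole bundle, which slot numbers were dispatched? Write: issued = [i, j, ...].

issued = [0, 1]

#0 MEM src=r1,r4 dispatched  <A:1 Mu:2 Ld:0 B:1 rd:3 wr:2>
#1 MUL src=r0,r6 dispatched  <A:1 Mu:1 Ld:0 B:1 rd:1 wr:1>
#2 MEM src=r1,r4 held:FU  <A:1 Mu:1 Ld:0 B:1 rd:1 wr:1>
#3 BR src=r7,r5 held:RD_PORT  <A:1 Mu:1 Ld:0 B:1 rd:1 wr:1>
#4 MUL src=r0,r5 held:RD_PORT  <A:1 Mu:1 Ld:0 B:1 rd:1 wr:1>
#5 MUL src=r1,r0 held:RD_PORT  <A:1 Mu:1 Ld:0 B:1 rd:1 wr:1>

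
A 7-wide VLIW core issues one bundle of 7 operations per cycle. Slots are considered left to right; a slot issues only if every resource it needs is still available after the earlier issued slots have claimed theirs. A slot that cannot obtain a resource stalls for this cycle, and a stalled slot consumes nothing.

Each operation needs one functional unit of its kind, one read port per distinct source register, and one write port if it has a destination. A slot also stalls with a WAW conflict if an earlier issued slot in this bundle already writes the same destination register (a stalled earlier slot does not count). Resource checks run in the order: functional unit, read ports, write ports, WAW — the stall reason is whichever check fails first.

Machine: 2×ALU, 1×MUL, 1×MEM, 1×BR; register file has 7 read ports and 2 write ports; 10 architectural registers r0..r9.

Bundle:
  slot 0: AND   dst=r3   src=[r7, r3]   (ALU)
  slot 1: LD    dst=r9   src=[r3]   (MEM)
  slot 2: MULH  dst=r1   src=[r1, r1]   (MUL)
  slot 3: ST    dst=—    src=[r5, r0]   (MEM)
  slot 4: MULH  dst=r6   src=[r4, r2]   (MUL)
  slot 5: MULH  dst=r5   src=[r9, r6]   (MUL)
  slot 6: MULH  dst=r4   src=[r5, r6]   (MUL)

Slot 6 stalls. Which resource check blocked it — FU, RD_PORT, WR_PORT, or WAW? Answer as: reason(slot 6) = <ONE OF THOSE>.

#0 ALU src=r7,r3 dispatched  <A:1 Mu:1 Ld:1 B:1 rd:5 wr:1>
#1 MEM src=r3 dispatched  <A:1 Mu:1 Ld:0 B:1 rd:4 wr:0>
#2 MUL src=r1,r1 held:WR_PORT  <A:1 Mu:1 Ld:0 B:1 rd:4 wr:0>
#3 MEM src=r5,r0 held:FU  <A:1 Mu:1 Ld:0 B:1 rd:4 wr:0>
#4 MUL src=r4,r2 held:WR_PORT  <A:1 Mu:1 Ld:0 B:1 rd:4 wr:0>
#5 MUL src=r9,r6 held:WR_PORT  <A:1 Mu:1 Ld:0 B:1 rd:4 wr:0>
#6 MUL src=r5,r6 held:WR_PORT  <A:1 Mu:1 Ld:0 B:1 rd:4 wr:0>

reason(slot 6) = WR_PORT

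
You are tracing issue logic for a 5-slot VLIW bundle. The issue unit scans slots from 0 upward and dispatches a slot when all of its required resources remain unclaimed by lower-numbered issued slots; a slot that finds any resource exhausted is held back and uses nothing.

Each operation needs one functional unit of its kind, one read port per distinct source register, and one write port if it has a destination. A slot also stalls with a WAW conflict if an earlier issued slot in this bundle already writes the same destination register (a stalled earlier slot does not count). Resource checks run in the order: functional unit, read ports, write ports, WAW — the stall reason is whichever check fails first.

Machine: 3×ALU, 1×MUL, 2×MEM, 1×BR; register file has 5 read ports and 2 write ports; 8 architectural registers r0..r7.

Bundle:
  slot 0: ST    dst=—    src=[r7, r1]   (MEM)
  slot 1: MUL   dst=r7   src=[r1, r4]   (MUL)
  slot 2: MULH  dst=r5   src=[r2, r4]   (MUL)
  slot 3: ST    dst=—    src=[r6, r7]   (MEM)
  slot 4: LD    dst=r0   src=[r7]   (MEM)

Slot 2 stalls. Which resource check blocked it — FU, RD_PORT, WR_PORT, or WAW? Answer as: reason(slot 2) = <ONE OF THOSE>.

reason(slot 2) = FU

  0. MEM ⇒ go  {3A/1Mu/1Ld/1B | 3r 2w}
  1. MUL→r7 ⇒ go  {3A/0Mu/1Ld/1B | 1r 1w}
  2. MUL→r5 ⇒ no(FU)  {3A/0Mu/1Ld/1B | 1r 1w}
  3. MEM ⇒ no(RD_PORT)  {3A/0Mu/1Ld/1B | 1r 1w}
  4. MEM→r0 ⇒ go  {3A/0Mu/0Ld/1B | 0r 0w}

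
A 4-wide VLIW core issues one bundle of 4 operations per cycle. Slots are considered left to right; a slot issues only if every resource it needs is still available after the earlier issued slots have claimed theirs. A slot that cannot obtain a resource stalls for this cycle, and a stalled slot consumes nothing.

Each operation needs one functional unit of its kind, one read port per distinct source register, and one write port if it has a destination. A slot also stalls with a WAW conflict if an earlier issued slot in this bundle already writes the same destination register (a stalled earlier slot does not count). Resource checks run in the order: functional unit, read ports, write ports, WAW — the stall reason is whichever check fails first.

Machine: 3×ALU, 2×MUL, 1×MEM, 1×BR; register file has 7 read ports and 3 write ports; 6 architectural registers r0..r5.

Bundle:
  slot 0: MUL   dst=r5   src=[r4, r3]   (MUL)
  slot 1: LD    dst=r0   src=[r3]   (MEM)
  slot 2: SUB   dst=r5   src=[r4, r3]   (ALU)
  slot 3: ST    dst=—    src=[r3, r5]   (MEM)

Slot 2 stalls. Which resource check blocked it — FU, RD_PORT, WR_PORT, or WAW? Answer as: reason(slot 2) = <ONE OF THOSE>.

reason(slot 2) = WAW

slot 0 (MUL): ISSUE — free A3,Mu1,Ld1,B1 rp5 wp2
slot 1 (MEM): ISSUE — free A3,Mu1,Ld0,B1 rp4 wp1
slot 2 (ALU): stall WAW — free A3,Mu1,Ld0,B1 rp4 wp1
slot 3 (MEM): stall FU — free A3,Mu1,Ld0,B1 rp4 wp1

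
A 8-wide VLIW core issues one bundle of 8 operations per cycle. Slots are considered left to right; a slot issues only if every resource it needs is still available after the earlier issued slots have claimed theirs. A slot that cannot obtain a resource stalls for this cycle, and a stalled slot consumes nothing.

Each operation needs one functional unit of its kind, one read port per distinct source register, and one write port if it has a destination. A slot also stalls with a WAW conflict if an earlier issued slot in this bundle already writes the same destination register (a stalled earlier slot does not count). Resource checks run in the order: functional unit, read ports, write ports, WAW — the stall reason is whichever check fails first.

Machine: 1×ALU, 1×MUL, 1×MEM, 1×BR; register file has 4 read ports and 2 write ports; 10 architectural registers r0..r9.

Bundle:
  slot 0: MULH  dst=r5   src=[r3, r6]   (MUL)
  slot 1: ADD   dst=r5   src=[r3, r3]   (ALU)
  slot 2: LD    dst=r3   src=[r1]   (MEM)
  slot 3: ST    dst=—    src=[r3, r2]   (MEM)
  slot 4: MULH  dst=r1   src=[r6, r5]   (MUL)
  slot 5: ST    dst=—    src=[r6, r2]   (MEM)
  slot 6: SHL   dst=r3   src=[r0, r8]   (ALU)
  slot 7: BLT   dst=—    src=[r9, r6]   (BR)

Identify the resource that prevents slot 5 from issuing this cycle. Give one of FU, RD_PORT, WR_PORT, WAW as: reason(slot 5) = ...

reason(slot 5) = FU

[0] MUL needs rd=2 wr=1: ok; after: ALU=1 MUL=0 MEM=1 BR=1, R=2, W=1
[1] ALU needs rd=1 wr=1: WAW; after: ALU=1 MUL=0 MEM=1 BR=1, R=2, W=1
[2] MEM needs rd=1 wr=1: ok; after: ALU=1 MUL=0 MEM=0 BR=1, R=1, W=0
[3] MEM needs rd=2 wr=0: FU; after: ALU=1 MUL=0 MEM=0 BR=1, R=1, W=0
[4] MUL needs rd=2 wr=1: FU; after: ALU=1 MUL=0 MEM=0 BR=1, R=1, W=0
[5] MEM needs rd=2 wr=0: FU; after: ALU=1 MUL=0 MEM=0 BR=1, R=1, W=0
[6] ALU needs rd=2 wr=1: RD_PORT; after: ALU=1 MUL=0 MEM=0 BR=1, R=1, W=0
[7] BR needs rd=2 wr=0: RD_PORT; after: ALU=1 MUL=0 MEM=0 BR=1, R=1, W=0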